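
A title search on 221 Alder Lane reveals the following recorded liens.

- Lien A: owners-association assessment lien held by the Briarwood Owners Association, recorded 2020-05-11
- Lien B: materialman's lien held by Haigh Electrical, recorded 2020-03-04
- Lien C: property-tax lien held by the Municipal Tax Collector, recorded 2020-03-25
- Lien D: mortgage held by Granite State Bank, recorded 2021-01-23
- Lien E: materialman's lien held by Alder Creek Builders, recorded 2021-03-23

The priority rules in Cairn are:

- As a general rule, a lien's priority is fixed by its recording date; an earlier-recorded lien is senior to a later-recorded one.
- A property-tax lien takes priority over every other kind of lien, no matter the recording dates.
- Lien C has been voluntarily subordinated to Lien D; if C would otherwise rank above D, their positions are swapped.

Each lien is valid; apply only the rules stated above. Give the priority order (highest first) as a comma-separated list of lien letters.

As a property-tax lien, C is senior to every other lien.
Ordering the rest by effective date: B (2020-03-04), A (2020-05-11), D (2021-01-23), E (2021-03-23).
The subordination applies — C was senior to D — so C and D swap.

D, B, A, C, E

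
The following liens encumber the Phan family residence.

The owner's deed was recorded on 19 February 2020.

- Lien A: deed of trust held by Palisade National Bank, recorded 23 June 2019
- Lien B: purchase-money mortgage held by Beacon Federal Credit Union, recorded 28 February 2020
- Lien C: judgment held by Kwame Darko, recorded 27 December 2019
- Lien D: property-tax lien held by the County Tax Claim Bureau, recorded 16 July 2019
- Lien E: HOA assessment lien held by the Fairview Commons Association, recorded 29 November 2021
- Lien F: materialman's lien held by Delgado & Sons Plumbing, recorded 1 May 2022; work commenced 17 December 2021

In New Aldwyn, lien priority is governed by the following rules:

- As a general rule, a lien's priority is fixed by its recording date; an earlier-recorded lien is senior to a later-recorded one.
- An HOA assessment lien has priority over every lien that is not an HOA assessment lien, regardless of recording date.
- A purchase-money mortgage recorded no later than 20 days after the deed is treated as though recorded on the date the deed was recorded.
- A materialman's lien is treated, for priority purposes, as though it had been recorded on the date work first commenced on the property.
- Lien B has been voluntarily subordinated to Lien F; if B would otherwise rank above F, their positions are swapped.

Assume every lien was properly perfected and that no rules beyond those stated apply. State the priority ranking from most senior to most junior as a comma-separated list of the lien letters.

E, A, D, C, F, B

Adjusting effective dates: B was recorded within the 20-day window, so its effective date is the deed date 19 February 2020; F relates back to 17 December 2021 (work commenced).
As an HOA assessment lien, E is senior to every other lien.
Remaining liens by effective date: A (23 June 2019), D (16 July 2019), C (27 December 2019), B (19 February 2020), F (17 December 2021).
Because B would otherwise rank above F, the subordination swaps them.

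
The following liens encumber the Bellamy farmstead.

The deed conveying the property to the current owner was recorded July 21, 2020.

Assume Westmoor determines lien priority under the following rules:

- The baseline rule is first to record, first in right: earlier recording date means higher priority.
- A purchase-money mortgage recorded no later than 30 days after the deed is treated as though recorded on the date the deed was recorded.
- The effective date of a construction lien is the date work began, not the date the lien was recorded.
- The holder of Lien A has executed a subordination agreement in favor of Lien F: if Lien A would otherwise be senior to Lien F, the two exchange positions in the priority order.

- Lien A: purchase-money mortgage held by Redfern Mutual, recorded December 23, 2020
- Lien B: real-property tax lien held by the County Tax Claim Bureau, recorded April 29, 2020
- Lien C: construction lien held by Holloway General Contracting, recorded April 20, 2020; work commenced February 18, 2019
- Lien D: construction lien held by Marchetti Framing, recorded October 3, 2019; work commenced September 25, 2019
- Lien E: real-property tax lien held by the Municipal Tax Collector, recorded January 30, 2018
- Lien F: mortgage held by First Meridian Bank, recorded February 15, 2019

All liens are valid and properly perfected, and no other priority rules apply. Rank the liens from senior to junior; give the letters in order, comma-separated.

E, F, C, D, B, A

Adjusting effective dates: A missed the 30-day window (155 days after the deed), so its recording date stands; C's effective date is February 18, 2019, when work began; D relates back to September 25, 2019 (work commenced).
Ordering by effective date: E (January 30, 2018), F (February 15, 2019), C (February 18, 2019), D (September 25, 2019), B (April 29, 2020), A (December 23, 2020).
Since A is not senior to F, the subordination leaves the order unchanged.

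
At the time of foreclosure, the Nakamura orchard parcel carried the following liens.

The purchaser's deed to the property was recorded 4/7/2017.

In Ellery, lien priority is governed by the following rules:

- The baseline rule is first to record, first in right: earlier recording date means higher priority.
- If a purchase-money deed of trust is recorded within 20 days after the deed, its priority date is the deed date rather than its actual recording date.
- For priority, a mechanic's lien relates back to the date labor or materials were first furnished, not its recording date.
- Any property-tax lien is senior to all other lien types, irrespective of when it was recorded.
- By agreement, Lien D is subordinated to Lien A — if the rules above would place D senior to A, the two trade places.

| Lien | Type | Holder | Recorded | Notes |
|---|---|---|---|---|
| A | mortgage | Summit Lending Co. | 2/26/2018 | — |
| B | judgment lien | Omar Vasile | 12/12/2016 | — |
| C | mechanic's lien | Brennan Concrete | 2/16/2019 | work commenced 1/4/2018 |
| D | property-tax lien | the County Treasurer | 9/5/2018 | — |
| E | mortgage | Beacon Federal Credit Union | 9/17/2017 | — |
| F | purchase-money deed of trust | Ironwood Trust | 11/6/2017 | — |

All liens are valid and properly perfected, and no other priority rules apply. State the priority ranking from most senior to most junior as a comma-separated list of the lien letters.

A, B, E, F, C, D

Effective dates: C's effective date is 1/4/2018, when work began; F was recorded 213 days after the deed, outside the 20-day window, so it keeps its recording date.
D is a property-tax lien and takes priority over every other lien.
The other liens, earliest effective date first: B (12/12/2016), E (9/17/2017), F (11/6/2017), C (1/4/2018), A (2/26/2018).
Because D would otherwise rank above A, the subordination swaps them.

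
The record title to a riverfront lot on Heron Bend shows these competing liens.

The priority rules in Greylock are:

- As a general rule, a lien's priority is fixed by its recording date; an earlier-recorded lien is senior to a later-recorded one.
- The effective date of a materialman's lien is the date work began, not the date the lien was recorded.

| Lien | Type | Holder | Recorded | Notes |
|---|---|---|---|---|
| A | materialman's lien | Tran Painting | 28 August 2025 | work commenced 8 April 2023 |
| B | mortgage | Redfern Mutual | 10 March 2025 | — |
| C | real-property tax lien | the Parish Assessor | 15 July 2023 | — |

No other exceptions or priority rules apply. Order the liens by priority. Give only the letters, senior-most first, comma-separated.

A, C, B

Effective dates after the stated exceptions: A is treated as recorded 8 April 2023, the work-commencement date.
Ordering by effective date: A (8 April 2023), C (15 July 2023), B (10 March 2025).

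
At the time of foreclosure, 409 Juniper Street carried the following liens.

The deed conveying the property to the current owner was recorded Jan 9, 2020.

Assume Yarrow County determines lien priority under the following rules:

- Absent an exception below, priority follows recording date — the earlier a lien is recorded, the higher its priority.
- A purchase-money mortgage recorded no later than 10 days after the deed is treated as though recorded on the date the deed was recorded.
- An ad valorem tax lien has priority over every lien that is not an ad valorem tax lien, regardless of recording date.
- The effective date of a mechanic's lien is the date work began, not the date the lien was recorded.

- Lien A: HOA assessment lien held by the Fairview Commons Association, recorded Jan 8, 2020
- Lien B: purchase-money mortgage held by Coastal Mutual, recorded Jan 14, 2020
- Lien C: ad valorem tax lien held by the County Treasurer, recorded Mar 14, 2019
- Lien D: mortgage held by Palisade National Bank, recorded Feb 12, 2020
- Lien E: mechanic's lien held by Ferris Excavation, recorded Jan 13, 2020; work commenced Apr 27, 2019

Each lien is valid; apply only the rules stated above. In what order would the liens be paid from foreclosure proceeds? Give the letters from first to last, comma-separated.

Adjusting effective dates: B relates back to the deed date Jan 9, 2020; E's effective date is Apr 27, 2019, when work began.
As an ad valorem tax lien, C is senior to every other lien.
Ordering the rest by effective date: E (Apr 27, 2019), A (Jan 8, 2020), B (Jan 9, 2020), D (Feb 12, 2020).

C, E, A, B, D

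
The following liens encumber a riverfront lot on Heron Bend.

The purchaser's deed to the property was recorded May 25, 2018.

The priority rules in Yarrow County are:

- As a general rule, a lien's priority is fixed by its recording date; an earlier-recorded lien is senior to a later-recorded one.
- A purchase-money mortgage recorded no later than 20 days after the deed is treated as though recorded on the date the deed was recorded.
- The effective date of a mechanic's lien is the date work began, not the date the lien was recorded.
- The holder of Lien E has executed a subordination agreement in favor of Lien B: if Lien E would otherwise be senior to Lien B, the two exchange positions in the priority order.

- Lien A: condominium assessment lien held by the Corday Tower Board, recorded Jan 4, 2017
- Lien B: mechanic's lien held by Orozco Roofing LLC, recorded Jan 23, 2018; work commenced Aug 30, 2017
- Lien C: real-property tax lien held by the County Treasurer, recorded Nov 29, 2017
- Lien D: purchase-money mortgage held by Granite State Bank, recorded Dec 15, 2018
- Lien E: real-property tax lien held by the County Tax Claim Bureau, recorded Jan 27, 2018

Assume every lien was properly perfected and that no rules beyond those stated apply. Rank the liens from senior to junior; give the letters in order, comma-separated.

A, B, C, E, D

Effective dates: B is treated as recorded Aug 30, 2017, the work-commencement date; D was recorded 204 days after the deed — beyond 20 days — so no relation-back applies.
By effective date, earliest first: A (Jan 4, 2017), B (Aug 30, 2017), C (Nov 29, 2017), E (Jan 27, 2018), D (Dec 15, 2018).
E is already junior to B, so the subordination agreement changes nothing.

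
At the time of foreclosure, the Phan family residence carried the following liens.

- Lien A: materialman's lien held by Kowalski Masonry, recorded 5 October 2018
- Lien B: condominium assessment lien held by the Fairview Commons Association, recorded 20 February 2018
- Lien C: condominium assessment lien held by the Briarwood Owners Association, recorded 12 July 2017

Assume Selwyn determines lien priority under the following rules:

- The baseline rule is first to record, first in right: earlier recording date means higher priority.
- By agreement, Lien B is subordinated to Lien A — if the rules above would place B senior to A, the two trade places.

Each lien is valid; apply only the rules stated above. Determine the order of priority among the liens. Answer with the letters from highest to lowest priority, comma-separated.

Sorted by effective date: C (12 July 2017), B (20 February 2018), A (5 October 2018).
The subordination applies — B was senior to A — so B and A swap.

C, A, B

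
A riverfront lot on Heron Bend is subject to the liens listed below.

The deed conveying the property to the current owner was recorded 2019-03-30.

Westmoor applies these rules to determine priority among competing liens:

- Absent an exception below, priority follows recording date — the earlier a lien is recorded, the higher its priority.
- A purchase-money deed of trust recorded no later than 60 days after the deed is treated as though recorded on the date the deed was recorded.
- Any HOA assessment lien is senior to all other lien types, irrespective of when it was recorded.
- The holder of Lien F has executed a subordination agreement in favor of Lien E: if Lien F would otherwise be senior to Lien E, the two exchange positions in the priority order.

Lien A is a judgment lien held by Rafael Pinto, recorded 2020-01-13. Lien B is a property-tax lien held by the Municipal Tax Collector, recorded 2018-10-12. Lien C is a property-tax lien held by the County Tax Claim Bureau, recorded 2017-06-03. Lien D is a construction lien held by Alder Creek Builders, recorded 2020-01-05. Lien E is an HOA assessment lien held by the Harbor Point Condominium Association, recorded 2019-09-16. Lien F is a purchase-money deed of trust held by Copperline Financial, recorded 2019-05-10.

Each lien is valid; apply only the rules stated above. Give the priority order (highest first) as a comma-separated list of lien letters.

Effective dates: F was recorded within the 60-day window, so its effective date is the deed date 2019-03-30.
As an HOA assessment lien, E is senior to every other lien.
Among the remaining liens, by effective date: C (2017-06-03), B (2018-10-12), F (2019-03-30), D (2020-01-05), A (2020-01-13).
F already ranks below E; the subordination has no effect.

E, C, B, F, D, A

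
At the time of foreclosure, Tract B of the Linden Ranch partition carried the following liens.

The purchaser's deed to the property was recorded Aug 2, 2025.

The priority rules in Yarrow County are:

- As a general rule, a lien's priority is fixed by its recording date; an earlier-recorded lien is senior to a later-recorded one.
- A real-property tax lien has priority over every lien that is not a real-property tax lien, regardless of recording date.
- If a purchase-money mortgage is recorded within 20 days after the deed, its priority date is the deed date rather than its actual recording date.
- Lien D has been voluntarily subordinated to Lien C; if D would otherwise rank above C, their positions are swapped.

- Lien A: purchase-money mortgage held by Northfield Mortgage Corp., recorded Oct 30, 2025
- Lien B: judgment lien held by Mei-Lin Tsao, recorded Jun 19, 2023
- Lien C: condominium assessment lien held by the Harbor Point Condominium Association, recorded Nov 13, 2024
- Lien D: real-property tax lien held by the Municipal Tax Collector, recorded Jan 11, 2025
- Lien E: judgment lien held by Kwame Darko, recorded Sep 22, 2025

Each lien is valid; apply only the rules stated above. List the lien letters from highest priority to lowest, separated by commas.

First, effective dates: A was recorded 89 days after the deed, outside the 20-day window, so it keeps its recording date.
As a real-property tax lien, D is senior to every other lien.
Among the remaining liens, by effective date: B (Jun 19, 2023), C (Nov 13, 2024), E (Sep 22, 2025), A (Oct 30, 2025).
D is senior to C before the subordination, so the two trade places.

C, B, D, E, A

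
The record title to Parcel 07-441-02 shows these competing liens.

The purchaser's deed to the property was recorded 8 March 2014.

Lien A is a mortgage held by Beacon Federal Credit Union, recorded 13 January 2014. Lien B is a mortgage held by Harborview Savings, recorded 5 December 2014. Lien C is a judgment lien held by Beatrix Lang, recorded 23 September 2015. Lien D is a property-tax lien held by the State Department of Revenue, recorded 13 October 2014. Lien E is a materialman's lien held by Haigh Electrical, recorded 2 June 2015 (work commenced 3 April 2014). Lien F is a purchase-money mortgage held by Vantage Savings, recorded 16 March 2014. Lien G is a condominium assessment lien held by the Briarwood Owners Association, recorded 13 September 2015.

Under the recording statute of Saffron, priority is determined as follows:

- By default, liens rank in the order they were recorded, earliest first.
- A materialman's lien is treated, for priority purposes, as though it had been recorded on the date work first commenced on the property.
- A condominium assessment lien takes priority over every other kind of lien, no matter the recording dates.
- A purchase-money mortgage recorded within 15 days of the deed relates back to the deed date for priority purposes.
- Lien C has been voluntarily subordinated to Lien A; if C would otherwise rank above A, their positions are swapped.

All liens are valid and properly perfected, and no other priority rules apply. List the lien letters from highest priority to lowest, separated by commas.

Effective dates after the stated exceptions: E's effective date is 3 April 2014, when work began; F relates back to the deed date 8 March 2014.
G is a condominium assessment lien and takes priority over every other lien.
The other liens, earliest effective date first: A (13 January 2014), F (8 March 2014), E (3 April 2014), D (13 October 2014), B (5 December 2014), C (23 September 2015).
C already ranks below A; the subordination has no effect.

G, A, F, E, D, B, C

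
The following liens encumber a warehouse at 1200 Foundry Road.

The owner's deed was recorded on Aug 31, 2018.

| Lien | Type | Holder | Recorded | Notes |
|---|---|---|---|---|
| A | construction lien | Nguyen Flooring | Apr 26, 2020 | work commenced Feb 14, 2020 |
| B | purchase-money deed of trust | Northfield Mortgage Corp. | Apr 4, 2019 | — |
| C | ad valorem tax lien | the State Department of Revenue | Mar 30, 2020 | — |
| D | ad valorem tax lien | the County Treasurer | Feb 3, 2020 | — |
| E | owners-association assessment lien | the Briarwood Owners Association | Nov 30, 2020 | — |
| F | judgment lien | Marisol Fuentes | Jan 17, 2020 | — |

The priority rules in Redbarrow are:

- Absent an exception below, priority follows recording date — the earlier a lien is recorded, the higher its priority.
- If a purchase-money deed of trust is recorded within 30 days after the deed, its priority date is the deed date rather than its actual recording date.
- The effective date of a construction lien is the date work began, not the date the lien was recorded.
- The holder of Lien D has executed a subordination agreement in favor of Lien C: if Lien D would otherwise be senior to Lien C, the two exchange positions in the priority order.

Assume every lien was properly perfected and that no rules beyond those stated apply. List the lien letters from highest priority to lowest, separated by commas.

Effective dates: A is treated as recorded Feb 14, 2020, the work-commencement date; B was recorded 216 days after the deed — beyond 30 days — so no relation-back applies.
By effective date: B (Apr 4, 2019), F (Jan 17, 2020), D (Feb 3, 2020), A (Feb 14, 2020), C (Mar 30, 2020), E (Nov 30, 2020).
The subordination applies — D was senior to C — so D and C swap.

B, F, C, A, D, E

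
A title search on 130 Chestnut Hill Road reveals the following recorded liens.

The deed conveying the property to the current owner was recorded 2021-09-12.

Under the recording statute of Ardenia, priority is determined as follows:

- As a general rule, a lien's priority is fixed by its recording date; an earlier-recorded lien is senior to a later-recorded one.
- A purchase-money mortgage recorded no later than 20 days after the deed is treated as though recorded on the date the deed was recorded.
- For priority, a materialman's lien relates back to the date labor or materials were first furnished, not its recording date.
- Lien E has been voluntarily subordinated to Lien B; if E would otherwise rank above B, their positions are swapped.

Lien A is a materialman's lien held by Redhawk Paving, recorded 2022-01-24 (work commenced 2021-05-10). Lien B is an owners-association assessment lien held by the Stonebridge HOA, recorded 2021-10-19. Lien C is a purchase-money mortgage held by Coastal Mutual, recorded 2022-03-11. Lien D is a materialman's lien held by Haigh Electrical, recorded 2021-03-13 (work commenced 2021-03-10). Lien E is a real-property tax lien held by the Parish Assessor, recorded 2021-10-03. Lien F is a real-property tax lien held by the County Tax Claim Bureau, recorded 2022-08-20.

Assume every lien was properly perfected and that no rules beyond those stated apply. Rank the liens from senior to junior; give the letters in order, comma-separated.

D, A, B, E, C, F

Adjusting effective dates: A is treated as recorded 2021-05-10, the work-commencement date; C was recorded 180 days after the deed — beyond 20 days — so no relation-back applies; D is treated as recorded 2021-03-10, the work-commencement date.
Ordering by effective date: D (2021-03-10), A (2021-05-10), E (2021-10-03), B (2021-10-19), C (2022-03-11), F (2022-08-20).
E is senior to B before the subordination, so the two trade places.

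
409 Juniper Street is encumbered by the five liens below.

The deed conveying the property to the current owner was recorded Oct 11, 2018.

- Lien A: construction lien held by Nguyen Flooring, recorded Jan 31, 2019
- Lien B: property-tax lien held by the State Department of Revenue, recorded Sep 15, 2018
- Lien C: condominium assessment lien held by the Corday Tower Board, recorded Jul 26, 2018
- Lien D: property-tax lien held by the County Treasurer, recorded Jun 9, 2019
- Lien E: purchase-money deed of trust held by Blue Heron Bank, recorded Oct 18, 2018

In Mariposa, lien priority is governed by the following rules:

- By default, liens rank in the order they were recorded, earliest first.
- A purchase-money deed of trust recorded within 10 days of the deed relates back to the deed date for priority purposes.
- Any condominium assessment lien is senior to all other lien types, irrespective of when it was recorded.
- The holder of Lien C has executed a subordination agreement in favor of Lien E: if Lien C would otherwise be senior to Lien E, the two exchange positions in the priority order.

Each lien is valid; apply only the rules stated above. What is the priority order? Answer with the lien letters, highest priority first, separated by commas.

Effective dates: E was recorded within the 10-day window, so its effective date is the deed date Oct 11, 2018.
As a condominium assessment lien, C is senior to every other lien.
Remaining liens by effective date: B (Sep 15, 2018), E (Oct 11, 2018), A (Jan 31, 2019), D (Jun 9, 2019).
C is senior to E before the subordination, so the two trade places.

E, B, C, A, D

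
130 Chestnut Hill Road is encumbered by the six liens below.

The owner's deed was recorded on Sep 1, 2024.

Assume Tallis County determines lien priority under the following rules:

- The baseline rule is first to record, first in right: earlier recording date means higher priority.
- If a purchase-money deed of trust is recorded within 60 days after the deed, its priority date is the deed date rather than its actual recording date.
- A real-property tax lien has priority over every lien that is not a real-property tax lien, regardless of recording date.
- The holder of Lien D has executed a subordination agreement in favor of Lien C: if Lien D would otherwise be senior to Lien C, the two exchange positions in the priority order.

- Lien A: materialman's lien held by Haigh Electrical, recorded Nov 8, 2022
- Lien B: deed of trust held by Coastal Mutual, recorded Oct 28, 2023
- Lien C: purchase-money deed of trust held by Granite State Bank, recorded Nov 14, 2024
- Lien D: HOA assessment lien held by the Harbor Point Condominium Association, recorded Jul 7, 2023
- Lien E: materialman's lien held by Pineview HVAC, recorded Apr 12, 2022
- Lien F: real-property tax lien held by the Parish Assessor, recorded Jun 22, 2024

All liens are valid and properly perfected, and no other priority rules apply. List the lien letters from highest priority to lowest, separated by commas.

Adjusting effective dates: C was recorded 74 days after the deed, outside the 60-day window, so it keeps its recording date.
F is a real-property tax lien, so it outranks all other liens regardless of date.
Remaining liens by effective date: E (Apr 12, 2022), A (Nov 8, 2022), D (Jul 7, 2023), B (Oct 28, 2023), C (Nov 14, 2024).
D would otherwise be senior to C, so under the subordination agreement D and C exchange positions.

F, E, A, C, B, D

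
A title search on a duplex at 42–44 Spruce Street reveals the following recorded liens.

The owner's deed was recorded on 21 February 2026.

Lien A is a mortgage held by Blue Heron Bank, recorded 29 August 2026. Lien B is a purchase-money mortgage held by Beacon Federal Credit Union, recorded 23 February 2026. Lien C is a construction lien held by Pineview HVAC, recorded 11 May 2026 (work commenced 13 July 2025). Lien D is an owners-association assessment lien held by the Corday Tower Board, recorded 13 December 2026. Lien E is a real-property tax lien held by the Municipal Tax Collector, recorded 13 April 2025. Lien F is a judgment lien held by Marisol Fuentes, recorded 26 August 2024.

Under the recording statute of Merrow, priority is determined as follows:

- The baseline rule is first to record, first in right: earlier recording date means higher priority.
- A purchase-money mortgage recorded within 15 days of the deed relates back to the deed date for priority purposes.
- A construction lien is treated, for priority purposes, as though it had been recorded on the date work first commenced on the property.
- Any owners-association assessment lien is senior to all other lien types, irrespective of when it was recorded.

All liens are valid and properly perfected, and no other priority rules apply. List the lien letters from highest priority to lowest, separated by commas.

First, effective dates: B was recorded within the 15-day window, so its effective date is the deed date 21 February 2026; C is treated as recorded 13 July 2025, the work-commencement date.
As an owners-association assessment lien, D is senior to every other lien.
Among the remaining liens, by effective date: F (26 August 2024), E (13 April 2025), C (13 July 2025), B (21 February 2026), A (29 August 2026).

D, F, E, C, B, A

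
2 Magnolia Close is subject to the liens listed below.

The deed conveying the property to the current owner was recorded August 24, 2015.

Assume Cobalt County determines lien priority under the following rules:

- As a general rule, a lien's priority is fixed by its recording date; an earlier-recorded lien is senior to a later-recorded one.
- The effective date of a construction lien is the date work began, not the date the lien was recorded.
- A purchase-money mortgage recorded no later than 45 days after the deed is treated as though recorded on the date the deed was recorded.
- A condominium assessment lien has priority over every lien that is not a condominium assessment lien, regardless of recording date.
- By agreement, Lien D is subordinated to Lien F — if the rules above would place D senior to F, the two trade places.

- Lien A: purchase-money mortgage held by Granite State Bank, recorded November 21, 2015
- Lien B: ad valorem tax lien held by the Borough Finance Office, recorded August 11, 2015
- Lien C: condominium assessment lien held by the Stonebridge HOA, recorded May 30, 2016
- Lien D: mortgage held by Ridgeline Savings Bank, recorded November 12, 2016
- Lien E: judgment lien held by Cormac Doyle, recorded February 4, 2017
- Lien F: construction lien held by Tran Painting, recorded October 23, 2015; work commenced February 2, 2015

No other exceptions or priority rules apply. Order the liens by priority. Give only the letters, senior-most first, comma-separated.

Adjusting effective dates: A was recorded 89 days after the deed — beyond 45 days — so no relation-back applies; F relates back to February 2, 2015 (work commenced).
C is a condominium assessment lien, so it outranks all other liens regardless of date.
Remaining liens by effective date: F (February 2, 2015), B (August 11, 2015), A (November 21, 2015), D (November 12, 2016), E (February 4, 2017).
Since D is not senior to F, the subordination leaves the order unchanged.

C, F, B, A, D, E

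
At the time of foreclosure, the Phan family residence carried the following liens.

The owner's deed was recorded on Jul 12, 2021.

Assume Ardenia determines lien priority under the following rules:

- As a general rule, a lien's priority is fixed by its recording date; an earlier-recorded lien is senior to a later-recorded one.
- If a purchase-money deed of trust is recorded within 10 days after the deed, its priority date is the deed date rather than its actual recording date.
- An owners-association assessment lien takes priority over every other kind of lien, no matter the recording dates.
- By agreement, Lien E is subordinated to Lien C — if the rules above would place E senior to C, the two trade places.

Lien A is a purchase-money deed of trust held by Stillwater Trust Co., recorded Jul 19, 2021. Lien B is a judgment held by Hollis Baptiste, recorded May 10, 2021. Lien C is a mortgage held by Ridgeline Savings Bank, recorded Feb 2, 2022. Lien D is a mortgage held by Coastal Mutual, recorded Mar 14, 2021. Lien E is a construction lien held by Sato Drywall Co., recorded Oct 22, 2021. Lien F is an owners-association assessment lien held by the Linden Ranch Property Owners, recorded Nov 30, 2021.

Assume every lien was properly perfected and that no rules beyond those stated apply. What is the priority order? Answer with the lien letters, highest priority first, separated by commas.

F, D, B, A, C, E

Effective dates: A relates back to the deed date Jul 12, 2021.
As an owners-association assessment lien, F is senior to every other lien.
The other liens, earliest effective date first: D (Mar 14, 2021), B (May 10, 2021), A (Jul 12, 2021), E (Oct 22, 2021), C (Feb 2, 2022).
Because E would otherwise rank above C, the subordination swaps them.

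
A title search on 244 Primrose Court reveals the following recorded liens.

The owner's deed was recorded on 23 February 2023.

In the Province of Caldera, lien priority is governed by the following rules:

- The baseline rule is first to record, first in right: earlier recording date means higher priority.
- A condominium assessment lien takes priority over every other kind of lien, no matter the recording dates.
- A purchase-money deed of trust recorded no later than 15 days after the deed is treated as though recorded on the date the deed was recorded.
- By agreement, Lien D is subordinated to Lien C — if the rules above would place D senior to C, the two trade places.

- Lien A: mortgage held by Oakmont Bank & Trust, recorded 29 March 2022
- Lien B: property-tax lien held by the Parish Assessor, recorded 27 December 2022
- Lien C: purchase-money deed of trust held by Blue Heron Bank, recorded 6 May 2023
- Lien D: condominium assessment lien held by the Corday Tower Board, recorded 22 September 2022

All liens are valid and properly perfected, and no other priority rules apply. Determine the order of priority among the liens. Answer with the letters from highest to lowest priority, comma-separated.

C, A, B, D

First, effective dates: C was recorded 72 days after the deed, outside the 15-day window, so it keeps its recording date.
D, as a condominium assessment lien, has superpriority and ranks first.
Ordering the rest by effective date: A (29 March 2022), B (27 December 2022), C (6 May 2023).
D is senior to C before the subordination, so the two trade places.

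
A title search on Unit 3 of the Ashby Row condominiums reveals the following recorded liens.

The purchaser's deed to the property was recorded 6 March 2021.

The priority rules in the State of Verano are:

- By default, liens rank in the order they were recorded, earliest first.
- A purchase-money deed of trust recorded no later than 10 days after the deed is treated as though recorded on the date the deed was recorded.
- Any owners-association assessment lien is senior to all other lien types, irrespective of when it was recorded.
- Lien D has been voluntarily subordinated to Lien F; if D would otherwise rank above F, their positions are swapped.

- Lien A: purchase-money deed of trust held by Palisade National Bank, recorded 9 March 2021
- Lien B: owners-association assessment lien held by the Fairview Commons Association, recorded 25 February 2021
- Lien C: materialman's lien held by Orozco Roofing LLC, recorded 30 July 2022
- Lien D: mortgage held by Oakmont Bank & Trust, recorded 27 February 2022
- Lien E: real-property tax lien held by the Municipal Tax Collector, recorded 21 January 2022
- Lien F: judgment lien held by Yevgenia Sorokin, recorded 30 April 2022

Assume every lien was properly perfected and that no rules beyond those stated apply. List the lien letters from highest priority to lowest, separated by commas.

B, A, E, F, D, C

Adjusting effective dates: A was recorded within the 10-day window, so its effective date is the deed date 6 March 2021.
B is an owners-association assessment lien and takes priority over every other lien.
The other liens, earliest effective date first: A (6 March 2021), E (21 January 2022), D (27 February 2022), F (30 April 2022), C (30 July 2022).
The subordination applies — D was senior to F — so D and F swap.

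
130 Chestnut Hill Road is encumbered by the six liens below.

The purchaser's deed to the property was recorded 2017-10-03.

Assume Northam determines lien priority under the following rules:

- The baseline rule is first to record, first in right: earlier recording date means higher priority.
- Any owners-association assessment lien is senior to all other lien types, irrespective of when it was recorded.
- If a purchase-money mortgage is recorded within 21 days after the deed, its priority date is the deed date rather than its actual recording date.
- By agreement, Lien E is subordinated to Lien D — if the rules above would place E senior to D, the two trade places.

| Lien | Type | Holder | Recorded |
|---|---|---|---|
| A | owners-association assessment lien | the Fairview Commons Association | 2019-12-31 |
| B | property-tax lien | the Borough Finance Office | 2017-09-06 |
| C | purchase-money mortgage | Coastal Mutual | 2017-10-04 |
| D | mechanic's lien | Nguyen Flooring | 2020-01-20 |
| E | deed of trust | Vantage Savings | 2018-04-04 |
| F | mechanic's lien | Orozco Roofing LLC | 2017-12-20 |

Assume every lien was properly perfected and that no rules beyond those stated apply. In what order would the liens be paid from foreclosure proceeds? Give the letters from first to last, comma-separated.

Effective dates: C's effective date is the deed date, 2017-10-03.
A is an owners-association assessment lien, so it outranks all other liens regardless of date.
The other liens, earliest effective date first: B (2017-09-06), C (2017-10-03), F (2017-12-20), E (2018-04-04), D (2020-01-20).
E would otherwise be senior to D, so under the subordination agreement E and D exchange positions.

A, B, C, F, D, E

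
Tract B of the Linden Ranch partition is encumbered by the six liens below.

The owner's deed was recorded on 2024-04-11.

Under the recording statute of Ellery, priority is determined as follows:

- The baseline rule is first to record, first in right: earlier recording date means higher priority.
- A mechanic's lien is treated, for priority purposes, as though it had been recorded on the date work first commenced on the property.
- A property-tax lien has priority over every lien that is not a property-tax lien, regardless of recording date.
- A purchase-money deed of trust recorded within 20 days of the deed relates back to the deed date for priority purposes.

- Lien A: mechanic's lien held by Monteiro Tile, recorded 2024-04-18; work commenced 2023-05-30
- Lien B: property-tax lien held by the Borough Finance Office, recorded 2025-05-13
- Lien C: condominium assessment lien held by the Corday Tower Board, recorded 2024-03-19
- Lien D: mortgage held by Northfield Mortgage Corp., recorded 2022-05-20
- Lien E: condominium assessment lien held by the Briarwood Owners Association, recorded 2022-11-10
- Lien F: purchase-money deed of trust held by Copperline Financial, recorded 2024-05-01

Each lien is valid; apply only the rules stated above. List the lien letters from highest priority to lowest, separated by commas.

B, D, E, A, C, F

Effective dates: A relates back to 2023-05-30 (work commenced); F was recorded within the 20-day window, so its effective date is the deed date 2024-04-11.
B is a property-tax lien, so it outranks all other liens regardless of date.
Among the remaining liens, by effective date: D (2022-05-20), E (2022-11-10), A (2023-05-30), C (2024-03-19), F (2024-04-11).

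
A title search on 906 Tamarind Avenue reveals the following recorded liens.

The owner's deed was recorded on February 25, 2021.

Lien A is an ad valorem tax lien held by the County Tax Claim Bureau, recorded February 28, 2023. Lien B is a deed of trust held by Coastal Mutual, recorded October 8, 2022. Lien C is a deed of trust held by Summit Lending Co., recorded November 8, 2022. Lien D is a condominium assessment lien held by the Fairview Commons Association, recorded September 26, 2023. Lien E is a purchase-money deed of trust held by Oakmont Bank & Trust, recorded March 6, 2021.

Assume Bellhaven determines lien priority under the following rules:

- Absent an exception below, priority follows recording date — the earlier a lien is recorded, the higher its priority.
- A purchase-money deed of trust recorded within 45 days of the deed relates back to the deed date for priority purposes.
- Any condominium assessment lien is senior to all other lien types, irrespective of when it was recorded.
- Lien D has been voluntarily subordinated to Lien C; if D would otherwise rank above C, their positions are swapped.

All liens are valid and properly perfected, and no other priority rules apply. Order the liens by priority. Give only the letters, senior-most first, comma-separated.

First, effective dates: E was recorded within the 45-day window, so its effective date is the deed date February 25, 2021.
As a condominium assessment lien, D is senior to every other lien.
Among the remaining liens, by effective date: E (February 25, 2021), B (October 8, 2022), C (November 8, 2022), A (February 28, 2023).
Because D would otherwise rank above C, the subordination swaps them.

C, E, B, D, A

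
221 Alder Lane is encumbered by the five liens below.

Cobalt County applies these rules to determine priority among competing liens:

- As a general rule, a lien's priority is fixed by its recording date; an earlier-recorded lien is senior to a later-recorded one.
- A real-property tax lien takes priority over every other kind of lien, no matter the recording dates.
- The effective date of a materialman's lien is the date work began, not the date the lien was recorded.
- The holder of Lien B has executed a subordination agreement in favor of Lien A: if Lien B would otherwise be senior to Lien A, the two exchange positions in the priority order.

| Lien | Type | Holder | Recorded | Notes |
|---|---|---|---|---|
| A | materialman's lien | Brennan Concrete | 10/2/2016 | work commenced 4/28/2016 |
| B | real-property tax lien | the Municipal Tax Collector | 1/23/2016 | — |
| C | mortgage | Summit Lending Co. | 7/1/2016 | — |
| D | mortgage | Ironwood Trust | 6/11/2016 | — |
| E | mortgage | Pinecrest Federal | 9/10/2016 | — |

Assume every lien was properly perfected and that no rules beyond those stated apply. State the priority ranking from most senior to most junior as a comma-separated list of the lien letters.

Effective dates: A is treated as recorded 4/28/2016, the work-commencement date.
As a real-property tax lien, B is senior to every other lien.
Ordering the rest by effective date: A (4/28/2016), D (6/11/2016), C (7/1/2016), E (9/10/2016).
B would otherwise be senior to A, so under the subordination agreement B and A exchange positions.

A, B, D, C, E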